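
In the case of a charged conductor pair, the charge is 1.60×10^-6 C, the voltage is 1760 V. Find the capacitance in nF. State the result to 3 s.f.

C is given directly by: C = Q/V.
Q = 1.60×10^-6 C; V = 1760 V.
C = 9.091×10^-10 F
9.091×10^-10 F × (1 nF / 1.000×10^-9 F) = 0.9091 nF

0.909 nF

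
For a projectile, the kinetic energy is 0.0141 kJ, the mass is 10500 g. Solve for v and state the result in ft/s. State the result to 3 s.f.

5.38 ft/s

Solving KE = ½mv² for v: v = √(2·KE/m).
KE = 0.0141 kJ = 14.10 J; m = 10500 g = 10.50 kg.
v = 1.639 m/s
1.639 m/s × (1 ft/s / 0.3048 m/s) = 5.377 ft/s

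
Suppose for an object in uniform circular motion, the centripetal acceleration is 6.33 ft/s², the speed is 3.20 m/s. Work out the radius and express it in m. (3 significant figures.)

5.31 m

Solving a = v²/r for r: r = v²/a.
a = 6.33 ft/s² = 1.929 m/s²; v = 3.20 m/s.
r = 5.307 m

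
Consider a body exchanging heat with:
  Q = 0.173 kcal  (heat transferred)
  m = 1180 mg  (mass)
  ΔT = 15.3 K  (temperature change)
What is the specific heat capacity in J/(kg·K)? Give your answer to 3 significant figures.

40100 J/(kg·K)

Solving Q = m·c·ΔT for c: c = Q/(m·ΔT).
Q = 0.173 kcal = 723.8 J; m = 1180 mg = 0.001180 kg; ΔT = 15.3 K.
c = 40093 J/(kg·K)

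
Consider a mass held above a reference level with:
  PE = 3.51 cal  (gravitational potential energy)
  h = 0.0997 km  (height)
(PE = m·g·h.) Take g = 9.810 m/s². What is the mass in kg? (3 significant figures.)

Rearranging PE = m·g·h for m: m = PE/(g·h).
PE = 3.51 cal = 14.69 J; h = 0.0997 km = 99.70 m; g = 9.810 m/s².
m = 0.01502 kg

0.0150 kg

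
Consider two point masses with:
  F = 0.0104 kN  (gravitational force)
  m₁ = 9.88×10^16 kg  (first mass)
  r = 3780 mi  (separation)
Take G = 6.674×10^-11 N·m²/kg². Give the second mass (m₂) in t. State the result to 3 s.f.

58400 t

Solving F = G·m₁·m₂/r² for m₂: m₂ = F·r²/(G·m₁).
F = 0.0104 kN = 10.40 N; m₁ = 9.88×10^16 kg; r = 3780 mi = 6.083×10^6 m; G = 6.674×10^-11 N·m²/kg².
m₂ = 5.837×10^7 kg
5.837×10^7 kg × (1 t / 1000 kg) = 58368 t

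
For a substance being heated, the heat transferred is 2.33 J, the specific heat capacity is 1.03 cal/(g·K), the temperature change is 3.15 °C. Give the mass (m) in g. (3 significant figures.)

0.172 g

Solving Q = m·c·ΔT for m: m = Q/(c·ΔT).
Q = 2.33 J; c = 1.03 cal/(g·K) = 4310 J/(kg·K); ΔT = 3.15 °C = 3.150 K.
m = 1.716×10^-4 kg
1.716×10^-4 kg × (1 g / 0.001000 kg) = 0.1716 g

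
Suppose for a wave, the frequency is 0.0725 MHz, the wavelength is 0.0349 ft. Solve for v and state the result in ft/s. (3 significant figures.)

Directly: v = fλ.
f = 0.0725 MHz = 72500 Hz; λ = 0.0349 ft = 0.01064 m.
v = 771.2 m/s
771.2 m/s × (1 ft/s / 0.3048 m/s) = 2530 ft/s

2530 ft/s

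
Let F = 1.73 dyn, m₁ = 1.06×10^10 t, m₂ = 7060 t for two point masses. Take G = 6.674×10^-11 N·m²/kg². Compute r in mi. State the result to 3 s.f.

10600 mi

From Newton's law of gravitation: r = √(G·m₁m₂/F).
F = 1.73 dyn = 1.730×10^-5 N; m₁ = 1.06×10^10 t = 1.060×10^13 kg; m₂ = 7060 t = 7.060×10^6 kg; G = 6.674×10^-11 N·m²/kg².
r = 1.699×10^7 m
1.699×10^7 m × (1 mi / 1609 m) = 10558 mi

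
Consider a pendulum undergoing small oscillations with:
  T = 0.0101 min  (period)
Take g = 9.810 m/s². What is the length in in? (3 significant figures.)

3.59 in

Rearranging: L = g·(T/2π)².
T = 0.0101 min = 0.6060 s; g = 9.810 m/s².
L = 0.09125 m
0.09125 m × (1 in / 0.02540 m) = 3.593 in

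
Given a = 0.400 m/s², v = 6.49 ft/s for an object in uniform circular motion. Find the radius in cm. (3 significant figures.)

978 cm

Solving a = v²/r for r: r = v²/a.
a = 0.400 m/s²; v = 6.49 ft/s = 1.978 m/s.
r = 9.783 m
9.783 m × (1 cm / 0.01000 m) = 978.3 cm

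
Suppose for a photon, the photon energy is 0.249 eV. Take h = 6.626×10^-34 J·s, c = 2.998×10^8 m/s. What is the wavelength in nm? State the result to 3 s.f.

Rearranging E = h·c/λ for λ: λ = hc/E.
E = 0.249 eV = 3.989×10^-20 J; h = 6.626×10^-34 J·s; c = 2.998×10^8 m/s.
λ = 4.979×10^-6 m
4.979×10^-6 m × (1 nm / 1.000×10^-9 m) = 4979 nm

4980 nm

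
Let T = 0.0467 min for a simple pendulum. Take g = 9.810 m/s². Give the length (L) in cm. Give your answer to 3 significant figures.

195 cm

Solving T = 2π√(L/g) for L: L = g·(T/2π)².
T = 0.0467 min = 2.802 s; g = 9.810 m/s².
L = 1.951 m
1.951 m × (1 cm / 0.01000 m) = 195.1 cm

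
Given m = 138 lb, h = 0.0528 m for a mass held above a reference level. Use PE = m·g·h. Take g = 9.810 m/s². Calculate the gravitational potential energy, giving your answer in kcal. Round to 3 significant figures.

PE is given directly by: PE = mgh.
m = 138 lb = 62.60 kg; h = 0.0528 m; g = 9.810 m/s².
PE = 32.42 J
32.42 J × (1 kcal / 4184 J) = 0.007749 kcal

0.00775 kcal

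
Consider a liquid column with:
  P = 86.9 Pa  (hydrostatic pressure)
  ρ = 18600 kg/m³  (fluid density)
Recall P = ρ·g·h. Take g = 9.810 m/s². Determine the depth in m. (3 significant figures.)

4.76×10^-4 m

Rearranging: h = P/(ρ·g).
P = 86.9 Pa; ρ = 18600 kg/m³; g = 9.810 m/s².
h = 4.763×10^-4 m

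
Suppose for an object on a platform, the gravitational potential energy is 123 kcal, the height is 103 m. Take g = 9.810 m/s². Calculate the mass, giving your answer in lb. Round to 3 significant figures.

Solving PE = m·g·h for m: m = PE/(g·h).
PE = 123 kcal = 5.146×10^5 J; h = 103 m; g = 9.810 m/s².
m = 509.3 kg
509.3 kg × (1 lb / 0.4536 kg) = 1123 lb

1120 lb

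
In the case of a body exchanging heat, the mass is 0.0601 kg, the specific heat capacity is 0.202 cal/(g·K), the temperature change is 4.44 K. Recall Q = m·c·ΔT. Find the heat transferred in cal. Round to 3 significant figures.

Directly: Q = mcΔT.
m = 0.0601 kg; c = 0.202 cal/(g·K) = 845.2 J/(kg·K); ΔT = 4.44 K.
Q = 225.5 J  (the unit combination reduces to kg·m²/s² = J)
225.5 J × (1 cal / 4.184 J) = 53.90 cal

53.9 cal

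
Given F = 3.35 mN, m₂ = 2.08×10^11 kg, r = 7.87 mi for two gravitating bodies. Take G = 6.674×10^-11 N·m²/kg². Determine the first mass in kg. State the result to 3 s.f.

From Newton's law of gravitation: m₁ = F·r²/(G·m₂).
F = 3.35 mN = 0.003350 N; m₂ = 2.08×10^11 kg; r = 7.87 mi = 12666 m; G = 6.674×10^-11 N·m²/kg².
m₁ = 38712 kg

38700 kg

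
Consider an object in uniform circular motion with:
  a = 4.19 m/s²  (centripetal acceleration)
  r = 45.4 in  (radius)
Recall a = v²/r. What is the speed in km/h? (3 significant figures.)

Rearranging a = v²/r for v: v = √(a·r).
a = 4.19 m/s²; r = 45.4 in = 1.153 m.
v = 2.198 m/s
2.198 m/s × (1 km/h / 0.2778 m/s) = 7.913 km/h

7.91 km/h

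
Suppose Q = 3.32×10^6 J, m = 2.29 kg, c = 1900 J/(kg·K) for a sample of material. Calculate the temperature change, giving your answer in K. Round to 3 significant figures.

763 K

Rearranging Q = m·c·ΔT for ΔT: ΔT = Q/(m·c).
Q = 3.32×10^6 J; m = 2.29 kg; c = 1900 J/(kg·K).
ΔT = 763.0 K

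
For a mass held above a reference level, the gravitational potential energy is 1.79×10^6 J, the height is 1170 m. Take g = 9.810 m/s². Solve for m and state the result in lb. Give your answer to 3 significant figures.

344 lb

Rearranging PE = m·g·h for m: m = PE/(g·h).
PE = 1.79×10^6 J; h = 1170 m; g = 9.810 m/s².
m = 156.0 kg
156.0 kg × (1 lb / 0.4536 kg) = 343.8 lb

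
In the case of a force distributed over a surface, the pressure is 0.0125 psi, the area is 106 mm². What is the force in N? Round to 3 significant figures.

0.00914 N

Rearranging: F = P·A.
P = 0.0125 psi = 86.18 Pa; A = 106 mm² = 1.060×10^-4 m².
F = 0.009136 N  (the unit combination reduces to kg·m/s² = N)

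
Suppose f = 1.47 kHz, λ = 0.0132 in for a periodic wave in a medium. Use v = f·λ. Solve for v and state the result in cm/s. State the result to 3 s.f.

v is given directly by: v = fλ.
f = 1.47 kHz = 1470 Hz; λ = 0.0132 in = 3.353×10^-4 m.
v = 0.4929 m/s
0.4929 m/s × (1 cm/s / 0.01000 m/s) = 49.29 cm/s

49.3 cm/s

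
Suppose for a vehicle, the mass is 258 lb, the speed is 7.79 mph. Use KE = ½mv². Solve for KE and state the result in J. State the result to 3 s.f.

710 J

Directly: KE = ½mv².
m = 258 lb = 117.0 kg; v = 7.79 mph = 3.482 m/s.
KE = 709.6 J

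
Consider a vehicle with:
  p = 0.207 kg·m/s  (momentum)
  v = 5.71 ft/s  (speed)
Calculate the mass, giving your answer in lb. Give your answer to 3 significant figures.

Rearranging p = m·v for m: m = p/v.
p = 0.207 kg·m/s; v = 5.71 ft/s = 1.740 m/s.
m = 0.1189 kg
0.1189 kg × (1 lb / 0.4536 kg) = 0.2622 lb

0.262 lb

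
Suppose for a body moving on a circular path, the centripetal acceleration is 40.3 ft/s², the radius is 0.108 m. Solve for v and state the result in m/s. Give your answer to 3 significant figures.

Rearranging: v = √(a·r).
a = 40.3 ft/s² = 12.28 m/s²; r = 0.108 m.
v = 1.152 m/s

1.15 m/s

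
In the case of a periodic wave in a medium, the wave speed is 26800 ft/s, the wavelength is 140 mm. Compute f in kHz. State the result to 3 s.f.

58.3 kHz

Rearranging v = f·λ for f: f = v/λ.
v = 26800 ft/s = 8169 m/s; λ = 140 mm = 0.1400 m.
f = 58347 Hz
58347 Hz × (1 kHz / 1000 Hz) = 58.35 kHz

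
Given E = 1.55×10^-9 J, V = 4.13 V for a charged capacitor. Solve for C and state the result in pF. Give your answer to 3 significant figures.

Rearranging: C = 2E/V².
E = 1.55×10^-9 J; V = 4.13 V.
C = 1.817×10^-10 F
1.817×10^-10 F × (1 pF / 1.000×10^-12 F) = 181.7 pF

182 pF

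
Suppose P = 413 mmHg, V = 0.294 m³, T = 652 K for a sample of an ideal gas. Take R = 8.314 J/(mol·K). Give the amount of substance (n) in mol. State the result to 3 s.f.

From the ideal-gas law: n = PV/(RT).
P = 413 mmHg = 55062 Pa; V = 0.294 m³; T = 652 K; R = 8.314 J/(mol·K).
n = 2.986 mol

2.99 mol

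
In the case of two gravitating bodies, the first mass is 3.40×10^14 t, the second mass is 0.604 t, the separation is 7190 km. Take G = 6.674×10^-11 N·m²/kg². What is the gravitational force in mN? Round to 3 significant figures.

0.265 mN

From Newton's law of gravitation: F = Gm₁m₂/r².
m₁ = 3.40×10^14 t = 3.400×10^17 kg; m₂ = 0.604 t = 604.0 kg; r = 7190 km = 7.190×10^6 m; G = 6.674×10^-11 N·m²/kg².
F = 2.651×10^-4 N
2.651×10^-4 N × (1 mN / 0.001000 N) = 0.2651 mN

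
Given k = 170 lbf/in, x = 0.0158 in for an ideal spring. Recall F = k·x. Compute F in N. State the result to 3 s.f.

11.9 N

From Hooke's law: F = kx.
k = 170 lbf/in = 29772 N/m; x = 0.0158 in = 4.013×10^-4 m.
F = 11.95 N  (the unit combination reduces to kg·m/s² = N)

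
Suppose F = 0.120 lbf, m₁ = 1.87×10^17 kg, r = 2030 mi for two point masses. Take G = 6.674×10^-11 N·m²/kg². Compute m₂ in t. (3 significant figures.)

From Newton's law of gravitation: m₂ = F·r²/(G·m₁).
F = 0.120 lbf = 0.5338 N; m₁ = 1.87×10^17 kg; r = 2030 mi = 3.267×10^6 m; G = 6.674×10^-11 N·m²/kg².
m₂ = 4.565×10^5 kg
4.565×10^5 kg × (1 t / 1000 kg) = 456.5 t

456 t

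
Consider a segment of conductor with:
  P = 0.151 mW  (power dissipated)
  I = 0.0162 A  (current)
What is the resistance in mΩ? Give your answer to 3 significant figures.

575 mΩ

Rearranging P = I²R for R: R = P/I².
P = 0.151 mW = 1.510×10^-4 W; I = 0.0162 A.
R = 0.5754 Ω
0.5754 Ω × (1 mΩ / 0.001000 Ω) = 575.4 mΩ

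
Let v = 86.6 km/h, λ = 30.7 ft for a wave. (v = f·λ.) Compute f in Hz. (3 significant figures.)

2.57 Hz

Rearranging: f = v/λ.
v = 86.6 km/h = 24.06 m/s; λ = 30.7 ft = 9.357 m.
f = 2.571 Hz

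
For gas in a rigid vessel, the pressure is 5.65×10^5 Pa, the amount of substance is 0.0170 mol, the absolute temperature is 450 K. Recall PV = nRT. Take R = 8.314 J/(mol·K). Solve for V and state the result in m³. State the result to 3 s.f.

From the ideal-gas law: V = nRT/P.
P = 5.65×10^5 Pa; n = 0.0170 mol; T = 450 K; R = 8.314 J/(mol·K).
V = 1.126×10^-4 m³

1.13×10^-4 m³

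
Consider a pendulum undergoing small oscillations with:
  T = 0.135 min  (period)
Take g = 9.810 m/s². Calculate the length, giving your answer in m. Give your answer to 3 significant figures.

Solving T = 2π√(L/g) for L: L = g·(T/2π)².
T = 0.135 min = 8.100 s; g = 9.810 m/s².
L = 16.30 m

16.3 m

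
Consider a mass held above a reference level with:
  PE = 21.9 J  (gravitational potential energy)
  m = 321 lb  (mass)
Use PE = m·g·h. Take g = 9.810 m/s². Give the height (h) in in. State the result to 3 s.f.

Solving PE = m·g·h for h: h = PE/(m·g).
PE = 21.9 J; m = 321 lb = 145.6 kg; g = 9.810 m/s².
h = 0.01533 m
0.01533 m × (1 in / 0.02540 m) = 0.6036 in

0.604 in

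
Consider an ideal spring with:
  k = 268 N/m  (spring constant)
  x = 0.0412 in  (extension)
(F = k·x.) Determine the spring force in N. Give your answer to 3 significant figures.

From Hooke's law: F = kx.
k = 268 N/m; x = 0.0412 in = 0.001046 m.
F = 0.2805 N  (the unit combination reduces to kg·m/s² = N)

0.280 N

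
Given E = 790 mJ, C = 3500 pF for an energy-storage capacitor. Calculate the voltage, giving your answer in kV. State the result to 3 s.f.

Rearranging E = ½C·V² for V: V = √(2E/C).
E = 790 mJ = 0.7900 J; C = 3500 pF = 3.500×10^-9 F.
V = 21247 V  (the unit combination reduces to kg·m²/(A·s³) = V)
21247 V × (1 kV / 1000 V) = 21.25 kV

21.2 kV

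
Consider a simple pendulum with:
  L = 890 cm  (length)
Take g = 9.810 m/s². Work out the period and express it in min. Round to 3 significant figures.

Directly: T = 2π√(L/g).
L = 890 cm = 8.900 m; g = 9.810 m/s².
T = 5.985 s
5.985 s × (1 min / 60.00 s) = 0.09974 min

0.0997 min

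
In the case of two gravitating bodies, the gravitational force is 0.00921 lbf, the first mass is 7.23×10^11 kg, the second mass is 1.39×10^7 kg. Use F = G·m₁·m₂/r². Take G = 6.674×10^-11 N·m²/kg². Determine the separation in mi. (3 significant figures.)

From Newton's law of gravitation: r = √(G·m₁m₂/F).
F = 0.00921 lbf = 0.04097 N; m₁ = 7.23×10^11 kg; m₂ = 1.39×10^7 kg; G = 6.674×10^-11 N·m²/kg².
r = 1.280×10^5 m
1.280×10^5 m × (1 mi / 1609 m) = 79.51 mi

79.5 mi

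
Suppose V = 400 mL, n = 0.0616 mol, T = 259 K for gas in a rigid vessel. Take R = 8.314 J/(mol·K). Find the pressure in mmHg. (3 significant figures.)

2490 mmHg

P is given directly by: P = nRT/V.
V = 400 mL = 4.000×10^-4 m³; n = 0.0616 mol; T = 259 K; R = 8.314 J/(mol·K).
P = 3.316×10^5 Pa  (the unit combination reduces to kg/(m·s²) = Pa)
3.316×10^5 Pa × (1 mmHg / 133.3 Pa) = 2487 mmHg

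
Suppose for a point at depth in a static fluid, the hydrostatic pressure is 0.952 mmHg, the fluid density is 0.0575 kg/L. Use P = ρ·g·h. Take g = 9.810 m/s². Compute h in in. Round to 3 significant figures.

8.86 in

Solving P = ρ·g·h for h: h = P/(ρ·g).
P = 0.952 mmHg = 126.9 Pa; ρ = 0.0575 kg/L = 57.50 kg/m³; g = 9.810 m/s².
h = 0.2250 m
0.2250 m × (1 in / 0.02540 m) = 8.859 in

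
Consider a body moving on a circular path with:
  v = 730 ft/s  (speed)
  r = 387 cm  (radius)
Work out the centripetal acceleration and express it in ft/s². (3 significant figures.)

a is given directly by: a = v²/r.
v = 730 ft/s = 222.5 m/s; r = 387 cm = 3.870 m.
a = 12793 m/s²
12793 m/s² × (1 ft/s² / 0.3048 m/s²) = 41971 ft/s²

42000 ft/s²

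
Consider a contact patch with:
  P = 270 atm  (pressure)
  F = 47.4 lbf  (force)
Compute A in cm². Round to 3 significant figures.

Rearranging: A = F/P.
P = 270 atm = 2.736×10^7 Pa; F = 47.4 lbf = 210.8 N.
A = 7.707×10^-6 m²
7.707×10^-6 m² × (1 cm² / 1.000×10^-4 m²) = 0.07707 cm²

0.0771 cm²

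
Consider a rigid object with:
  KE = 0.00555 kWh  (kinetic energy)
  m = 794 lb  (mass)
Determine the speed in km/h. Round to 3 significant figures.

37.9 km/h

Rearranging KE = ½mv² for v: v = √(2·KE/m).
KE = 0.00555 kWh = 19980 J; m = 794 lb = 360.2 kg.
v = 10.53 m/s
10.53 m/s × (1 km/h / 0.2778 m/s) = 37.92 km/h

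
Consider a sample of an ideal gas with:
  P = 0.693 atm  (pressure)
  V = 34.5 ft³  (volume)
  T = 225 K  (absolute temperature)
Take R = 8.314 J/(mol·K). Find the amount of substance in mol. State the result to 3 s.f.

From the ideal-gas law: n = PV/(RT).
P = 0.693 atm = 70218 Pa; V = 34.5 ft³ = 0.9769 m³; T = 225 K; R = 8.314 J/(mol·K).
n = 36.67 mol

36.7 mol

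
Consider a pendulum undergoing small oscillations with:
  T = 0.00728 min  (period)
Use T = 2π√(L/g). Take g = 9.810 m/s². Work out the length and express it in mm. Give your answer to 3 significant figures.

Solving T = 2π√(L/g) for L: L = g·(T/2π)².
T = 0.00728 min = 0.4368 s; g = 9.810 m/s².
L = 0.04741 m
0.04741 m × (1 mm / 0.001000 m) = 47.41 mm

47.4 mm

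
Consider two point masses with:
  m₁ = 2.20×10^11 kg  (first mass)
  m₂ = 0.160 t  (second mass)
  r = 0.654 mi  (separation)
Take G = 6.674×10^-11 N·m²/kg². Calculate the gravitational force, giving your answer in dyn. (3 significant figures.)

212 dyn

Directly: F = Gm₁m₂/r².
m₁ = 2.20×10^11 kg; m₂ = 0.160 t = 160.0 kg; r = 0.654 mi = 1053 m; G = 6.674×10^-11 N·m²/kg².
F = 0.002121 N  (the unit combination reduces to kg·m/s² = N)
0.002121 N × (1 dyn / 1.000×10^-5 N) = 212.1 dyn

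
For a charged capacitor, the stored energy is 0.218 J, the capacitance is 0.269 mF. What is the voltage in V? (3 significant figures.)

40.3 V

Rearranging E = ½C·V² for V: V = √(2E/C).
E = 0.218 J; C = 0.269 mF = 2.690×10^-4 F.
V = 40.26 V  (the unit combination reduces to kg·m²/(A·s³) = V)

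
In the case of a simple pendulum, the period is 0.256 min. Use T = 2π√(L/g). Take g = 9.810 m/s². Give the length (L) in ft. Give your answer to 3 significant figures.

Rearranging: L = g·(T/2π)².
T = 0.256 min = 15.36 s; g = 9.810 m/s².
L = 58.63 m
58.63 m × (1 ft / 0.3048 m) = 192.3 ft

192 ft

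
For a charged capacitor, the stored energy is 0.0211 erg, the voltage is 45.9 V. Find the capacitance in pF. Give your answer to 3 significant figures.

2.00 pF

Rearranging E = ½C·V² for C: C = 2E/V².
E = 0.0211 erg = 2.110×10^-9 J; V = 45.9 V.
C = 2.003×10^-12 F
2.003×10^-12 F × (1 pF / 1.000×10^-12 F) = 2.003 pF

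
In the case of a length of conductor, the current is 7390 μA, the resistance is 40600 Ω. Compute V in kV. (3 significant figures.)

V is given directly by: V = IR.
I = 7390 μA = 0.007390 A; R = 40600 Ω.
V = 300.0 V
300.0 V × (1 kV / 1000 V) = 0.3000 kV

0.300 kV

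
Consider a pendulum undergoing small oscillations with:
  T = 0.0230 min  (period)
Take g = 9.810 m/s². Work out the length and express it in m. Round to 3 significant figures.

Solving T = 2π√(L/g) for L: L = g·(T/2π)².
T = 0.0230 min = 1.380 s; g = 9.810 m/s².
L = 0.4732 m

0.473 m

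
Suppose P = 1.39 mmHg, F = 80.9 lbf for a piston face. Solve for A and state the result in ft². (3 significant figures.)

Solving P = F/A for A: A = F/P.
P = 1.39 mmHg = 185.3 Pa; F = 80.9 lbf = 359.9 N.
A = 1.942 m²
1.942 m² × (1 ft² / 0.09290 m²) = 20.90 ft²

20.9 ft²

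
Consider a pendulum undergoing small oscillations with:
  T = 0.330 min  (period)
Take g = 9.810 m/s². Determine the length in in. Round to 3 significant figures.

Rearranging: L = g·(T/2π)².
T = 0.330 min = 19.80 s; g = 9.810 m/s².
L = 97.42 m
97.42 m × (1 in / 0.02540 m) = 3835 in

3840 in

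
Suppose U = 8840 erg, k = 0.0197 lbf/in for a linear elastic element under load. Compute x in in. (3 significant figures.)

Rearranging U = ½k·x² for x: x = √(2U/k).
U = 8840 erg = 8.840×10^-4 J; k = 0.0197 lbf/in = 3.450 N/m.
x = 0.02264 m
0.02264 m × (1 in / 0.02540 m) = 0.8912 in

0.891 in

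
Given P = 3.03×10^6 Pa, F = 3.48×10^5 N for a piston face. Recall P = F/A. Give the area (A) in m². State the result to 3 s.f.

0.115 m²

Rearranging P = F/A for A: A = F/P.
P = 3.03×10^6 Pa; F = 3.48×10^5 N.
A = 0.1149 m²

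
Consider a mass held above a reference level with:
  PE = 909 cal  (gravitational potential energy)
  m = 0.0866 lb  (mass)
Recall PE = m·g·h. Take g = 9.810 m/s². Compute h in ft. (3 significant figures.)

32400 ft

Rearranging: h = PE/(m·g).
PE = 909 cal = 3803 J; m = 0.0866 lb = 0.03928 kg; g = 9.810 m/s².
h = 9870 m
9870 m × (1 ft / 0.3048 m) = 32381 ft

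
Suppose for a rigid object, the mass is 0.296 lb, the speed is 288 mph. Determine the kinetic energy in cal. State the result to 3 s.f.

Directly: KE = ½mv².
m = 0.296 lb = 0.1343 kg; v = 288 mph = 128.7 m/s.
KE = 1113 J
1113 J × (1 cal / 4.184 J) = 266.0 cal

266 cal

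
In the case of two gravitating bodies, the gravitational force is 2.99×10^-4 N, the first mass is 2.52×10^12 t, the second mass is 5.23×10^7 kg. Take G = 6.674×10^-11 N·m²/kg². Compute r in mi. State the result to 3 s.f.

Solving F = G·m₁·m₂/r² for r: r = √(G·m₁m₂/F).
F = 2.99×10^-4 N; m₁ = 2.52×10^12 t = 2.520×10^15 kg; m₂ = 5.23×10^7 kg; G = 6.674×10^-11 N·m²/kg².
r = 1.715×10^8 m
1.715×10^8 m × (1 mi / 1609 m) = 1.066×10^5 mi

1.07×10^5 mi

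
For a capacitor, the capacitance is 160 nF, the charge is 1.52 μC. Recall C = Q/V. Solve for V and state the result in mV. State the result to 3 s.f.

9500 mV

Solving C = Q/V for V: V = Q/C.
C = 160 nF = 1.600×10^-7 F; Q = 1.52 μC = 1.520×10^-6 C.
V = 9.500 V
9.500 V × (1 mV / 0.001000 V) = 9500 mV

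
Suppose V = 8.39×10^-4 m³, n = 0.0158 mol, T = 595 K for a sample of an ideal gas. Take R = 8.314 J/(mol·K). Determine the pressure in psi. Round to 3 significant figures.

Directly: P = nRT/V.
V = 8.39×10^-4 m³; n = 0.0158 mol; T = 595 K; R = 8.314 J/(mol·K).
P = 93158 Pa
93158 Pa × (1 psi / 6895 Pa) = 13.51 psi

13.5 psi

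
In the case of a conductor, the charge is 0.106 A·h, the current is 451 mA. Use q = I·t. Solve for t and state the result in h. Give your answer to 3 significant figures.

Rearranging q = I·t for t: t = q/I.
q = 0.106 A·h = 381.6 C; I = 451 mA = 0.4510 A.
t = 846.1 s
846.1 s × (1 h / 3600 s) = 0.2350 h

0.235 h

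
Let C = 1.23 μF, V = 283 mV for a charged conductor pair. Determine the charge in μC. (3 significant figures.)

Solving C = Q/V for Q: Q = CV.
C = 1.23 μF = 1.230×10^-6 F; V = 283 mV = 0.2830 V.
Q = 3.481×10^-7 C
3.481×10^-7 C × (1 μC / 1.000×10^-6 C) = 0.3481 μC

0.348 μC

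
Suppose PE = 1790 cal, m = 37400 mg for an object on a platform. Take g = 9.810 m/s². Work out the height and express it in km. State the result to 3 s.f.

20.4 km

Solving PE = m·g·h for h: h = PE/(m·g).
PE = 1790 cal = 7489 J; m = 37400 mg = 0.03740 kg; g = 9.810 m/s².
h = 20413 m
20413 m × (1 km / 1000 m) = 20.41 km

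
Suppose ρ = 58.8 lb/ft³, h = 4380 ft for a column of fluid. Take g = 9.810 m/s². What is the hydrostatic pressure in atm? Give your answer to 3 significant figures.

122 atm

Directly: P = ρgh.
ρ = 58.8 lb/ft³ = 941.9 kg/m³; h = 4380 ft = 1335 m; g = 9.810 m/s².
P = 1.234×10^7 Pa
1.234×10^7 Pa × (1 atm / 1.013×10^5 Pa) = 121.7 atm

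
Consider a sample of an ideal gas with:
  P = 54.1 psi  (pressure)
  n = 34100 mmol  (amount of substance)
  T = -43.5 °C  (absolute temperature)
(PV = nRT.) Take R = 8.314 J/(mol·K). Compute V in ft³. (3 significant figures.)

Rearranging: V = nRT/P.
P = 54.1 psi = 3.730×10^5 Pa; n = 34100 mmol = 34.10 mol; T = -43.5 °C = 229.6 K; R = 8.314 J/(mol·K).
V = 0.1745 m³
0.1745 m³ × (1 ft³ / 0.02832 m³) = 6.164 ft³

6.16 ft³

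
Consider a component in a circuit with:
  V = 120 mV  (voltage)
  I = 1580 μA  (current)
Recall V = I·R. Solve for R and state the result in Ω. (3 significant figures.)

Rearranging: R = V/I.
V = 120 mV = 0.1200 V; I = 1580 μA = 0.001580 A.
R = 75.95 Ω

75.9 Ω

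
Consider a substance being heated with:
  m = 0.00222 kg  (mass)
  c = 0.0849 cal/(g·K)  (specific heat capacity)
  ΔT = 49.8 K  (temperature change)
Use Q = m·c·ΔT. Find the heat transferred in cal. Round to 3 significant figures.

9.39 cal

Directly: Q = mcΔT.
m = 0.00222 kg; c = 0.0849 cal/(g·K) = 355.2 J/(kg·K); ΔT = 49.8 K.
Q = 39.27 J
39.27 J × (1 cal / 4.184 J) = 9.386 cal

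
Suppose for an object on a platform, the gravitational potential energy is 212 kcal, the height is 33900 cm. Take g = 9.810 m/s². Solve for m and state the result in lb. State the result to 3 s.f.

588 lb

Rearranging PE = m·g·h for m: m = PE/(g·h).
PE = 212 kcal = 8.870×10^5 J; h = 33900 cm = 339.0 m; g = 9.810 m/s².
m = 266.7 kg
266.7 kg × (1 lb / 0.4536 kg) = 588.0 lb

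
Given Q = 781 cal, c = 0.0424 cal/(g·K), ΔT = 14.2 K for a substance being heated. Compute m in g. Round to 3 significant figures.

1300 g

Rearranging: m = Q/(c·ΔT).
Q = 781 cal = 3268 J; c = 0.0424 cal/(g·K) = 177.4 J/(kg·K); ΔT = 14.2 K.
m = 1.297 kg
1.297 kg × (1 g / 0.001000 kg) = 1297 g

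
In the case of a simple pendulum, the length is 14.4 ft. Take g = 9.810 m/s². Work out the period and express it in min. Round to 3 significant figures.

T is given directly by: T = 2π√(L/g).
L = 14.4 ft = 4.389 m; g = 9.810 m/s².
T = 4.203 s
4.203 s × (1 min / 60.00 s) = 0.07005 min

0.0700 min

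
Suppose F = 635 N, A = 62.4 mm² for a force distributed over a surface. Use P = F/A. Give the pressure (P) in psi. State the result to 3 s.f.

1480 psi

P is given directly by: P = F/A.
F = 635 N; A = 62.4 mm² = 6.240×10^-5 m².
P = 1.018×10^7 Pa  (the unit combination reduces to kg/(m·s²) = Pa)
1.018×10^7 Pa × (1 psi / 6895 Pa) = 1476 psi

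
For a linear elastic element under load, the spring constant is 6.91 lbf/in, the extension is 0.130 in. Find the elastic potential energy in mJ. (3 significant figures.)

Directly: U = ½kx².
k = 6.91 lbf/in = 1210 N/m; x = 0.130 in = 0.003302 m.
U = 0.006597 J  (the unit combination reduces to kg·m²/s² = J)
0.006597 J × (1 mJ / 0.001000 J) = 6.597 mJ

6.60 mJ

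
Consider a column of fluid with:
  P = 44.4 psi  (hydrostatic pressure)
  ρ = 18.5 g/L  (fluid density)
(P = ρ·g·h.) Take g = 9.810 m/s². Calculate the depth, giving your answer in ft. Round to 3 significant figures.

Solving P = ρ·g·h for h: h = P/(ρ·g).
P = 44.4 psi = 3.061×10^5 Pa; ρ = 18.5 g/L = 18.50 kg/m³; g = 9.810 m/s².
h = 1687 m
1687 m × (1 ft / 0.3048 m) = 5534 ft

5530 ft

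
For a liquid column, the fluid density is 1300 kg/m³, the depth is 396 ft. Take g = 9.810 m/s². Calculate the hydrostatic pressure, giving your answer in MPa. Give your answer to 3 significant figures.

Directly: P = ρgh.
ρ = 1300 kg/m³; h = 396 ft = 120.7 m; g = 9.810 m/s².
P = 1.539×10^6 Pa
1.539×10^6 Pa × (1 MPa / 1.000×10^6 Pa) = 1.539 MPa

1.54 MPa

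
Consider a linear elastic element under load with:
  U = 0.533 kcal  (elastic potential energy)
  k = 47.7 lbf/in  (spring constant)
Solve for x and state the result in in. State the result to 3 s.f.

28.8 in

Solving U = ½k·x² for x: x = √(2U/k).
U = 0.533 kcal = 2230 J; k = 47.7 lbf/in = 8354 N/m.
x = 0.7307 m
0.7307 m × (1 in / 0.02540 m) = 28.77 in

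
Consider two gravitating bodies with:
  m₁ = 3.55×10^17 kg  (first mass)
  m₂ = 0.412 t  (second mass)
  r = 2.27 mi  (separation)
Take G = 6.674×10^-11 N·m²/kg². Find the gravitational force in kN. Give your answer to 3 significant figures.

0.731 kN

From Newton's law of gravitation: F = Gm₁m₂/r².
m₁ = 3.55×10^17 kg; m₂ = 0.412 t = 412.0 kg; r = 2.27 mi = 3653 m; G = 6.674×10^-11 N·m²/kg².
F = 731.4 N  (the unit combination reduces to kg·m/s² = N)
731.4 N × (1 kN / 1000 N) = 0.7314 kN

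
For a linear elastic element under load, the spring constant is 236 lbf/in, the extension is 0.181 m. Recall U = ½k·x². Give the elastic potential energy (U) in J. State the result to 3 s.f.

Directly: U = ½kx².
k = 236 lbf/in = 41330 N/m; x = 0.181 m.
U = 677.0 J

677 J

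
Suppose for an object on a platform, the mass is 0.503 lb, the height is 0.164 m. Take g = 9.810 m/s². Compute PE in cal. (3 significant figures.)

0.0877 cal

PE is given directly by: PE = mgh.
m = 0.503 lb = 0.2282 kg; h = 0.164 m; g = 9.810 m/s².
PE = 0.3671 J
0.3671 J × (1 cal / 4.184 J) = 0.08773 cal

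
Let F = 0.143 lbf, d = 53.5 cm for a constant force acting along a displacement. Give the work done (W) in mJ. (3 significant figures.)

340 mJ

W is given directly by: W = F·d.
F = 0.143 lbf = 0.6361 N; d = 53.5 cm = 0.5350 m.
W = 0.3403 J  (the unit combination reduces to kg·m²/s² = J)
0.3403 J × (1 mJ / 0.001000 J) = 340.3 mJ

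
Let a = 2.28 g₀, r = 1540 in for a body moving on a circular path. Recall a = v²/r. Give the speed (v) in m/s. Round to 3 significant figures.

29.6 m/s

Rearranging a = v²/r for v: v = √(a·r).
a = 2.28 g₀ = 22.36 m/s²; r = 1540 in = 39.12 m.
v = 29.57 m/s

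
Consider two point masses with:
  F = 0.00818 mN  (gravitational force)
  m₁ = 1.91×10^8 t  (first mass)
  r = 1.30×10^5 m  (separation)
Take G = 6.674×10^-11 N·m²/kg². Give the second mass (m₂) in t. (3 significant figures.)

Rearranging F = G·m₁·m₂/r² for m₂: m₂ = F·r²/(G·m₁).
F = 0.00818 mN = 8.180×10^-6 N; m₁ = 1.91×10^8 t = 1.910×10^11 kg; r = 1.30×10^5 m; G = 6.674×10^-11 N·m²/kg².
m₂ = 10845 kg
10845 kg × (1 t / 1000 kg) = 10.84 t

10.8 t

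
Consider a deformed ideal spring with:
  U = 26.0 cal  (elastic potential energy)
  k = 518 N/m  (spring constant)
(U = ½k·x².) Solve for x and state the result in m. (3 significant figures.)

0.648 m

Rearranging U = ½k·x² for x: x = √(2U/k).
U = 26.0 cal = 108.8 J; k = 518 N/m.
x = 0.6481 m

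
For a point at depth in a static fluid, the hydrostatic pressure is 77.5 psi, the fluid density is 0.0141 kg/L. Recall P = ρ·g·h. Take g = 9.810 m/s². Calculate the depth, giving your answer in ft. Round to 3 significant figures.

Rearranging: h = P/(ρ·g).
P = 77.5 psi = 5.343×10^5 Pa; ρ = 0.0141 kg/L = 14.10 kg/m³; g = 9.810 m/s².
h = 3863 m
3863 m × (1 ft / 0.3048 m) = 12674 ft

12700 ft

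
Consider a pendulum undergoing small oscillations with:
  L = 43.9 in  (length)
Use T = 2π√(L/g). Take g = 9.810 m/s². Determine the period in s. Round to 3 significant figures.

T is given directly by: T = 2π√(L/g).
L = 43.9 in = 1.115 m; g = 9.810 m/s².
T = 2.118 s

2.12 s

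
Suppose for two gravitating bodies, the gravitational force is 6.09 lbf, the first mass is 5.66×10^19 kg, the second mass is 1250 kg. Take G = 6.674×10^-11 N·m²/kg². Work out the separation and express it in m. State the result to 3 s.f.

4.17×10^5 m

Solving F = G·m₁·m₂/r² for r: r = √(G·m₁m₂/F).
F = 6.09 lbf = 27.09 N; m₁ = 5.66×10^19 kg; m₂ = 1250 kg; G = 6.674×10^-11 N·m²/kg².
r = 4.175×10^5 m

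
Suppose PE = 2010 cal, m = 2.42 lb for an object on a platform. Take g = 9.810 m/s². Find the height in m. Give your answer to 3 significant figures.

781 m

Rearranging PE = m·g·h for h: h = PE/(m·g).
PE = 2010 cal = 8410 J; m = 2.42 lb = 1.098 kg; g = 9.810 m/s².
h = 781.0 m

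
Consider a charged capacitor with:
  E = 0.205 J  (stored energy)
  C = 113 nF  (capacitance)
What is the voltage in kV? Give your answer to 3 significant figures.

1.90 kV

Rearranging E = ½C·V² for V: V = √(2E/C).
E = 0.205 J; C = 113 nF = 1.130×10^-7 F.
V = 1905 V
1905 V × (1 kV / 1000 V) = 1.905 kV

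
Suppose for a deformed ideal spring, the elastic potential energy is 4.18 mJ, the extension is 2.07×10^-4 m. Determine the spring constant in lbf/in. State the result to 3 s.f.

1110 lbf/in

Rearranging: k = 2U/x².
U = 4.18 mJ = 0.004180 J; x = 2.07×10^-4 m.
k = 1.951×10^5 N/m
1.951×10^5 N/m × (1 lbf/in / 175.1 N/m) = 1114 lbf/in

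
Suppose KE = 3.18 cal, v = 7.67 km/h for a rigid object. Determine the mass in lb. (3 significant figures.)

Rearranging: m = 2·KE/v².
KE = 3.18 cal = 13.31 J; v = 7.67 km/h = 2.131 m/s.
m = 5.862 kg
5.862 kg × (1 lb / 0.4536 kg) = 12.92 lb

12.9 lb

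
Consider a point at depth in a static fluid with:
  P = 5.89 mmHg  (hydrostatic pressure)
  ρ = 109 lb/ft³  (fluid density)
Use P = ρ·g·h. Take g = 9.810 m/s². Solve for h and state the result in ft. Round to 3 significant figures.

Rearranging: h = P/(ρ·g).
P = 5.89 mmHg = 785.3 Pa; ρ = 109 lb/ft³ = 1746 kg/m³; g = 9.810 m/s².
h = 0.04585 m
0.04585 m × (1 ft / 0.3048 m) = 0.1504 ft

0.150 ft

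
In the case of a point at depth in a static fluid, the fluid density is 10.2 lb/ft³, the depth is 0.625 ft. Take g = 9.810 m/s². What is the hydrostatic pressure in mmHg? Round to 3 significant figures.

Directly: P = ρgh.
ρ = 10.2 lb/ft³ = 163.4 kg/m³; h = 0.625 ft = 0.1905 m; g = 9.810 m/s².
P = 305.3 Pa
305.3 Pa × (1 mmHg / 133.3 Pa) = 2.290 mmHg

2.29 mmHg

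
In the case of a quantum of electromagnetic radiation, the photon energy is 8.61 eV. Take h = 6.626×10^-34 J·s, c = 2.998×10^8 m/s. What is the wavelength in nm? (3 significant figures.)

144 nm

Rearranging E = h·c/λ for λ: λ = hc/E.
E = 8.61 eV = 1.379×10^-18 J; h = 6.626×10^-34 J·s; c = 2.998×10^8 m/s.
λ = 1.440×10^-7 m
1.440×10^-7 m × (1 nm / 1.000×10^-9 m) = 144.0 nm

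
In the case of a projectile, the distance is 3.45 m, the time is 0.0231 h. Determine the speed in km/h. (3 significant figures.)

v is given directly by: v = d/t.
d = 3.45 m; t = 0.0231 h = 83.16 s.
v = 0.04149 m/s
0.04149 m/s × (1 km/h / 0.2778 m/s) = 0.1494 km/h

0.149 km/h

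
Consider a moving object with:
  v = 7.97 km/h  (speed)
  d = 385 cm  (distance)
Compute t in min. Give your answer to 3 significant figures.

Rearranging: t = d/v.
v = 7.97 km/h = 2.214 m/s; d = 385 cm = 3.850 m.
t = 1.739 s
1.739 s × (1 min / 60.00 s) = 0.02898 min

0.0290 min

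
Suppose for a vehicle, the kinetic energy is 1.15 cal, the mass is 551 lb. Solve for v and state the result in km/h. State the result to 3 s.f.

Rearranging: v = √(2·KE/m).
KE = 1.15 cal = 4.812 J; m = 551 lb = 249.9 kg.
v = 0.1962 m/s
0.1962 m/s × (1 km/h / 0.2778 m/s) = 0.7064 km/h

0.706 km/h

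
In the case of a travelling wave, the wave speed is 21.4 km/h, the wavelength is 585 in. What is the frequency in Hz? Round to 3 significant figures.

Rearranging v = f·λ for f: f = v/λ.
v = 21.4 km/h = 5.944 m/s; λ = 585 in = 14.86 m.
f = 0.4001 Hz

0.400 Hz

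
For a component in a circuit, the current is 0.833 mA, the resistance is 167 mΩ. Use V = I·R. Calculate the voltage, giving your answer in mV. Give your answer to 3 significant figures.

0.139 mV

From Ohm's law: V = IR.
I = 0.833 mA = 8.330×10^-4 A; R = 167 mΩ = 0.1670 Ω.
V = 1.391×10^-4 V  (the unit combination reduces to kg·m²/(A·s³) = V)
1.391×10^-4 V × (1 mV / 0.001000 V) = 0.1391 mV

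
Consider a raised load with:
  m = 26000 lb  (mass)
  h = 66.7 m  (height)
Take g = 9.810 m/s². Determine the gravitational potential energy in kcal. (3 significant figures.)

1840 kcal

Directly: PE = mgh.
m = 26000 lb = 11793 kg; h = 66.7 m; g = 9.810 m/s².
PE = 7.717×10^6 J
7.717×10^6 J × (1 kcal / 4184 J) = 1844 kcal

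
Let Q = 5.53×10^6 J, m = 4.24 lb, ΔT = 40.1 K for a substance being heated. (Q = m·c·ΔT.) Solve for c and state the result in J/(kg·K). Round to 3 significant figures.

71700 J/(kg·K)

Rearranging Q = m·c·ΔT for c: c = Q/(m·ΔT).
Q = 5.53×10^6 J; m = 4.24 lb = 1.923 kg; ΔT = 40.1 K.
c = 71705 J/(kg·K)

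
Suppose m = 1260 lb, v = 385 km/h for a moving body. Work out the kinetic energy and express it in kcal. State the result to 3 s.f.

Directly: KE = ½mv².
m = 1260 lb = 571.5 kg; v = 385 km/h = 106.9 m/s.
KE = 3.268×10^6 J
3.268×10^6 J × (1 kcal / 4184 J) = 781.1 kcal

781 kcal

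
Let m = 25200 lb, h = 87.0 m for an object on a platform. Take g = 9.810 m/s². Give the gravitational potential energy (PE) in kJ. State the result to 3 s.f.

Directly: PE = mgh.
m = 25200 lb = 11431 kg; h = 87.0 m; g = 9.810 m/s².
PE = 9.756×10^6 J
9.756×10^6 J × (1 kJ / 1000 J) = 9756 kJ

9760 kJ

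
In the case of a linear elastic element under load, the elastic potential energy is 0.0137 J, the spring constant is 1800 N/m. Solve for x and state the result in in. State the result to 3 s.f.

0.154 in

Rearranging: x = √(2U/k).
U = 0.0137 J; k = 1800 N/m.
x = 0.003902 m
0.003902 m × (1 in / 0.02540 m) = 0.1536 in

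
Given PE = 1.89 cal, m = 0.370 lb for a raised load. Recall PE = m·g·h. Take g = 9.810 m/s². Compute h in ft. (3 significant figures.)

15.8 ft

Rearranging: h = PE/(m·g).
PE = 1.89 cal = 7.908 J; m = 0.370 lb = 0.1678 kg; g = 9.810 m/s².
h = 4.803 m
4.803 m × (1 ft / 0.3048 m) = 15.76 ft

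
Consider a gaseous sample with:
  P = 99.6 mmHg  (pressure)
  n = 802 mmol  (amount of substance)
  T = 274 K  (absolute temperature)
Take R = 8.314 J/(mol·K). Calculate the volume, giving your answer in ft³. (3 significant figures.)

4.86 ft³

Rearranging PV = nRT for V: V = nRT/P.
P = 99.6 mmHg = 13279 Pa; n = 802 mmol = 0.8020 mol; T = 274 K; R = 8.314 J/(mol·K).
V = 0.1376 m³
0.1376 m³ × (1 ft³ / 0.02832 m³) = 4.859 ft³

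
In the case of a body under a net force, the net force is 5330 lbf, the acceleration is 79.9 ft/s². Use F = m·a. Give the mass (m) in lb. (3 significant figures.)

2150 lb

From Newton's second law: m = F/a.
F = 5330 lbf = 23709 N; a = 79.9 ft/s² = 24.35 m/s².
m = 973.5 kg
973.5 kg × (1 lb / 0.4536 kg) = 2146 lb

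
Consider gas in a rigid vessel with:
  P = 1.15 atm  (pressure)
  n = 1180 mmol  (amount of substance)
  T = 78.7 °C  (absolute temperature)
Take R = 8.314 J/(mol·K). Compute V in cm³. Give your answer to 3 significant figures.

From the ideal-gas law: V = nRT/P.
P = 1.15 atm = 1.165×10^5 Pa; n = 1180 mmol = 1.180 mol; T = 78.7 °C = 351.8 K; R = 8.314 J/(mol·K).
V = 0.02962 m³
0.02962 m³ × (1 cm³ / 1.000×10^-6 m³) = 29623 cm³

29600 cm³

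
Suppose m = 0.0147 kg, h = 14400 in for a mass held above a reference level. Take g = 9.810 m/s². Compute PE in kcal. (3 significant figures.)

Directly: PE = mgh.
m = 0.0147 kg; h = 14400 in = 365.8 m; g = 9.810 m/s².
PE = 52.75 J
52.75 J × (1 kcal / 4184 J) = 0.01261 kcal

0.0126 kcal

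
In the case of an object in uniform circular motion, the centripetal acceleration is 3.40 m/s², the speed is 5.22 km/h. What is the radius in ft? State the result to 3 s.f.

2.03 ft

Rearranging a = v²/r for r: r = v²/a.
a = 3.40 m/s²; v = 5.22 km/h = 1.450 m/s.
r = 0.6184 m
0.6184 m × (1 ft / 0.3048 m) = 2.029 ft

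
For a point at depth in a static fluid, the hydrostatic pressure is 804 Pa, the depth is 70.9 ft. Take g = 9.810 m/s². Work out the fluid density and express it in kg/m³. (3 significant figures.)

Rearranging: ρ = P/(g·h).
P = 804 Pa; h = 70.9 ft = 21.61 m; g = 9.810 m/s².
ρ = 3.793 kg/m³

3.79 kg/m³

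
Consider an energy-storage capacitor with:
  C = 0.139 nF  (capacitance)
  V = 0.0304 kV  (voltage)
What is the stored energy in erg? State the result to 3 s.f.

0.642 erg

E is given directly by: E = ½CV².
C = 0.139 nF = 1.390×10^-10 F; V = 0.0304 kV = 30.40 V.
E = 6.423×10^-8 J
6.423×10^-8 J × (1 erg / 1.000×10^-7 J) = 0.6423 erg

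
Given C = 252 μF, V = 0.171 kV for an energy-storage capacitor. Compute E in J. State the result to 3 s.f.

3.68 J

Directly: E = ½CV².
C = 252 μF = 2.520×10^-4 F; V = 0.171 kV = 171.0 V.
E = 3.684 J  (the unit combination reduces to kg·m²/s² = J)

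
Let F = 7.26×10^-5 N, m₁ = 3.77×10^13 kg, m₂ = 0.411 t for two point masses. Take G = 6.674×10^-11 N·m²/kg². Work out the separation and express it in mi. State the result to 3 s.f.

74.2 mi

Solving F = G·m₁·m₂/r² for r: r = √(G·m₁m₂/F).
F = 7.26×10^-5 N; m₁ = 3.77×10^13 kg; m₂ = 0.411 t = 411.0 kg; G = 6.674×10^-11 N·m²/kg².
r = 1.193×10^5 m
1.193×10^5 m × (1 mi / 1609 m) = 74.16 mi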